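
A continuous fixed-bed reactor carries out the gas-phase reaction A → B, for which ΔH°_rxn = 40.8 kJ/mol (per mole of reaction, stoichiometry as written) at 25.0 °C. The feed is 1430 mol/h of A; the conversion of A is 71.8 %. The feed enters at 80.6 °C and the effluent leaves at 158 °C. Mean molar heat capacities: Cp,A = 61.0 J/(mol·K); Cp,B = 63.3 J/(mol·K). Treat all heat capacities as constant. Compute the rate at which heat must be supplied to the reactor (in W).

Extent of reaction ξ = 0.718 × 1430 = 1026.7 mol/h
Reaction term: ξ·ΔH°_rxn = 1026.7 × 40.8 = 41891 kJ/h
Sensible, feed 80.6→25 °C: -4850 kJ/h
Outlet flows (mol/h): A 403.26, B 1026.7
Sensible, products 25→158 °C: 11916 kJ/h
Q = ΔH = 48957 kJ/h = 13.599 kW
Heat supplied = 13599 W

Q_in = 13600 W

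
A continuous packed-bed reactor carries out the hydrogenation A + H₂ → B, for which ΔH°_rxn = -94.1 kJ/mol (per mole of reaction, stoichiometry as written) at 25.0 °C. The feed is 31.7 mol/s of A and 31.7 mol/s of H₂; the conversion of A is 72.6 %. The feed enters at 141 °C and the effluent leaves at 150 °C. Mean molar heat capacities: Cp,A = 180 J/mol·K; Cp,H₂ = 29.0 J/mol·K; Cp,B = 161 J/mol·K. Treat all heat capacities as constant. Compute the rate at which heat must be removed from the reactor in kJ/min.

Q_out = 135000 kJ/min

Extent of reaction ξ = 0.726 × 31.7 = 23.014 mol/s
Reaction term: ξ·ΔH°_rxn = 23.014 × -94.1 = -2165.6 kJ/s
Sensible, feed 141→25 °C: -768.53 kJ/s
Outlet flows (mol/s): A 8.6858, H₂ 8.6858, B 23.014
Sensible, products 25→150 °C: 690.08 kJ/s
Q = ΔH = -2244.1 kJ/s = -2244.1 kW
Heat removed = 134650 kJ/min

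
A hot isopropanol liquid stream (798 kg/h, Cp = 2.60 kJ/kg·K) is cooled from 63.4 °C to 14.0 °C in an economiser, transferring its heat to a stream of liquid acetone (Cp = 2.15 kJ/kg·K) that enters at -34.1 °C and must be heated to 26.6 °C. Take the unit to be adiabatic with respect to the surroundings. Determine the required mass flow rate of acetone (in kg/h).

Heat released by hot stream: Q = 798 × 2.60 × (63.4 − 14.0) = 102500 kJ/h
Energy balance on cold side (adiabatic exchanger): Q = ṁ_c·Cp_c·(T_c,out − T_c,in)
ṁ_c = 102500 / [2.15 × (26.6 − -34.1)] = 785.37 kg/h

ṁ_c = 785 kg/h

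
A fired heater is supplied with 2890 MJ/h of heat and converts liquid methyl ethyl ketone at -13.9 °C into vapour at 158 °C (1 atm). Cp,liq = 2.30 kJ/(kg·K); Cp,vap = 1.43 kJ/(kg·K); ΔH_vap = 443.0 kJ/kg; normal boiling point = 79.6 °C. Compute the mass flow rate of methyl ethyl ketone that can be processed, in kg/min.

Δh = 2.30×(79.6−-13.9) + 443.0 + 1.43×(158−79.6) = 770.16 kJ/kg
Q = 2890 MJ/h = 802.78 kJ/s = 48167 kJ/min
ṁ = Q/Δh = 48167 / 770.16 = 62.541 kg/min

ṁ = 62.5 kg/min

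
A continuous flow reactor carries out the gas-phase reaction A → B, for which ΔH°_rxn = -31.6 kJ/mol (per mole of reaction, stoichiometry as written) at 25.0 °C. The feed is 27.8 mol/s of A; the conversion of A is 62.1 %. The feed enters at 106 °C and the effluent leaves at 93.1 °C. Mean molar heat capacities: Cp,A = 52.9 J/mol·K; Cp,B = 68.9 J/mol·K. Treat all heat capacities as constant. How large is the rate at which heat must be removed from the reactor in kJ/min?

Extent of reaction ξ = 0.621 × 27.8 = 17.264 mol/s
Reaction term: ξ·ΔH°_rxn = 17.264 × -31.6 = -545.54 kJ/s
Sensible, feed 106→25 °C: -119.12 kJ/s
Outlet flows (mol/s): A 10.536, B 17.264
Sensible, products 25→93.1 °C: 118.96 kJ/s
Q = ΔH = -545.7 kJ/s = -545.7 kW
Heat removed = 32742 kJ/min

Q_out = 32700 kJ/min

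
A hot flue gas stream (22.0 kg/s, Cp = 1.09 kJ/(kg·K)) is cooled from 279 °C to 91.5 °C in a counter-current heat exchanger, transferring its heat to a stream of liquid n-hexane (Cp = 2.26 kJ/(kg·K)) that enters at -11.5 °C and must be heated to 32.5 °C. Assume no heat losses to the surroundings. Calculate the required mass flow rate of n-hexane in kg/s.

ṁ_c = 45.2 kg/s

Heat released by hot stream: Q = 22.0 × 1.09 × (279 − 91.5) = 4496.2 kJ/s
Energy balance on cold side (adiabatic exchanger): Q = ṁ_c·Cp_c·(T_c,out − T_c,in)
ṁ_c = 4496.2 / [2.26 × (32.5 − -11.5)] = 45.216 kg/s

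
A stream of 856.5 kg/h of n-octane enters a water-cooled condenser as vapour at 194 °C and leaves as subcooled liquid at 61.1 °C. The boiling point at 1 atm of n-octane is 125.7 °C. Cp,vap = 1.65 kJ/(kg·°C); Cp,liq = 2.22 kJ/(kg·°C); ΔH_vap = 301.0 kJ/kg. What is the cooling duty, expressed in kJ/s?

vapour 194→125.7 °C: -112.69 kJ/kg
condensation at 125.7 °C: -301 kJ/kg
liquid 125.7→61.1 °C: -143.41 kJ/kg
Δh = -112.69 + -301 + -143.41 = -557.11 kJ/kg
Q = ṁ·Δh = 856.5 kg/h × -557.11 kJ/kg = -477160 kJ/h
|Q| = 132.55 kW

Q_c = 133 kJ/s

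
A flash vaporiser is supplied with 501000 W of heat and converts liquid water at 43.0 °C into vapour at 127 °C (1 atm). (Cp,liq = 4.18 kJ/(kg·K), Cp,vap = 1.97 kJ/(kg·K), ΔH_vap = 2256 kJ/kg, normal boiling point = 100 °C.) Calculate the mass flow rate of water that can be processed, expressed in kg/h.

Δh = 4.18×(100−43.0) + 2256 + 1.97×(127−100) = 2547.5 kJ/kg
Q = 501000 W = 501 kJ/s = 1.8036e+06 kJ/h
ṁ = Q/Δh = 1.8036e+06 / 2547.5 = 708 kg/h

ṁ = 708 kg/h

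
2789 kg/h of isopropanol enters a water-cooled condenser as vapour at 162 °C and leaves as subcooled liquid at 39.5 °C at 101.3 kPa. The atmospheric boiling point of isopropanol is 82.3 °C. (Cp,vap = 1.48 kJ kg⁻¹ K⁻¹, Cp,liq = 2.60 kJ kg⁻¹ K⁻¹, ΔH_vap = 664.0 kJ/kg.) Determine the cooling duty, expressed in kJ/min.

Q_c = 41500 kJ/min

vapour 162→82.3 °C: -117.96 kJ/kg
condensation at 82.3 °C: -664 kJ/kg
liquid 82.3→39.5 °C: -111.28 kJ/kg
Δh = -117.96 + -664 + -111.28 = -893.24 kJ/kg
Q = ṁ·Δh = 2789 kg/h × -893.24 kJ/kg = -2.4912e+06 kJ/h
|Q| = 692.01 kW = 41521 kJ/min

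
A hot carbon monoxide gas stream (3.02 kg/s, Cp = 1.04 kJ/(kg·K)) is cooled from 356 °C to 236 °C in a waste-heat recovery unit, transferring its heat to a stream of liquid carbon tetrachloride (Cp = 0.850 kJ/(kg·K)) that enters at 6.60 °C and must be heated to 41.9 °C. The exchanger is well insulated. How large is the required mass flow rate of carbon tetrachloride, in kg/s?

Heat released by hot stream: Q = 3.02 × 1.04 × (356 − 236) = 376.9 kJ/s
Energy balance on cold side (adiabatic exchanger): Q = ṁ_c·Cp_c·(T_c,out − T_c,in)
ṁ_c = 376.9 / [0.850 × (41.9 − 6.60)] = 12.561 kg/s

ṁ_c = 12.6 kg/s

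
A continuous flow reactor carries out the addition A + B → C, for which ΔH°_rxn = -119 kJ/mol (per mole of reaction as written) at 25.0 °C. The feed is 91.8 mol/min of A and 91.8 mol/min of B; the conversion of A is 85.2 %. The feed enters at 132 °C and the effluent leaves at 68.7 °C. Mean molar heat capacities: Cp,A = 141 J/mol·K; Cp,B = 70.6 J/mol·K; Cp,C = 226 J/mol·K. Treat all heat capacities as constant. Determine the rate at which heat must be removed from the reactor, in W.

Q_out = 175000 W

Extent of reaction ξ = 0.852 × 91.8 = 78.214 mol/min
Reaction term: ξ·ΔH°_rxn = 78.214 × -119 = -9307.4 kJ/min
Sensible, feed 132→25 °C: -2078.5 kJ/min
Outlet flows (mol/min): A 13.586, B 13.586, C 78.214
Sensible, products 25→68.7 °C: 898.09 kJ/min
Q = ΔH = -10488 kJ/min = -174.8 kW
Heat removed = 174800 W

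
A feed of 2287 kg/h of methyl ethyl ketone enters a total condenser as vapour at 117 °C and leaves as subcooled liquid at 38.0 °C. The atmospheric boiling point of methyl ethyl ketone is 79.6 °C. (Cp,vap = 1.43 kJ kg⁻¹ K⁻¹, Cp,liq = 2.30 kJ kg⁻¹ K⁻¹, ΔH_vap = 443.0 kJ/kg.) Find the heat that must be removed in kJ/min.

Q_c = 22600 kJ/min

vapour 117→79.6 °C: -53.482 kJ/kg
condensation at 79.6 °C: -443 kJ/kg
liquid 79.6→38.0 °C: -95.68 kJ/kg
Δh = -53.482 + -443 + -95.68 = -592.16 kJ/kg
Q = ṁ·Δh = 2287 kg/h × -592.16 kJ/kg = -1.3543e+06 kJ/h
|Q| = 376.19 kW = 22571 kJ/min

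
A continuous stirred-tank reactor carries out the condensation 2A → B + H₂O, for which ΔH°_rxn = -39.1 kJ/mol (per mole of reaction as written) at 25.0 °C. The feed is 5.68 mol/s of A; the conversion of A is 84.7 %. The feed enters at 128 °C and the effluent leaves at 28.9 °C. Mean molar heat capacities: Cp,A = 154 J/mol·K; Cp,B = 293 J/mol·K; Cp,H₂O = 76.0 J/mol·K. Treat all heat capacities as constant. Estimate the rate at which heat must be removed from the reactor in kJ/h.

Extent of reaction ξ = 0.847 × 5.68 / 2 = 2.4055 mol/s
Reaction term: ξ·ΔH°_rxn = 2.4055 × -39.1 = -94.054 kJ/s
Sensible, feed 128→25 °C: -90.096 kJ/s
Outlet flows (mol/s): A 0.86904, B 2.4055, H₂O 2.4055
Sensible, products 25→28.9 °C: 3.9837 kJ/s
Q = ΔH = -180.17 kJ/s = -180.17 kW
Heat removed = 648600 kJ/h

Q_out = 649000 kJ/h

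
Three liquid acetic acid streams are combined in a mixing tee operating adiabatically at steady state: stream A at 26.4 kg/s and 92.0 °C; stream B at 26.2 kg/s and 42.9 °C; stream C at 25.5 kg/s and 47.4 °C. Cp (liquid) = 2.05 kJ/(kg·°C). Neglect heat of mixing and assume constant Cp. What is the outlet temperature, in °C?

T_out = 61.0 °C

No heat crosses the boundary, so H_out = H_in.
T_out = Σ ṁᵢCp,ᵢTᵢ / Σ ṁᵢCp,ᵢ
      = 9761 / 160.1 = 60.966 °C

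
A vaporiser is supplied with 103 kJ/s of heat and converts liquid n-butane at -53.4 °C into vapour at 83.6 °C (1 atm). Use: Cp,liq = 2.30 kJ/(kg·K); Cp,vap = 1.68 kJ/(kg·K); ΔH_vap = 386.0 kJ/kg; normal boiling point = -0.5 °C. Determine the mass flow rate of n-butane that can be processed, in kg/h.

Δh = 2.30×(-0.5−-53.4) + 386.0 + 1.68×(83.6−-0.5) = 648.96 kJ/kg
Q = 103 kJ/s = 103 kJ/s = 370800 kJ/h
ṁ = Q/Δh = 370800 / 648.96 = 571.38 kg/h

ṁ = 571 kg/h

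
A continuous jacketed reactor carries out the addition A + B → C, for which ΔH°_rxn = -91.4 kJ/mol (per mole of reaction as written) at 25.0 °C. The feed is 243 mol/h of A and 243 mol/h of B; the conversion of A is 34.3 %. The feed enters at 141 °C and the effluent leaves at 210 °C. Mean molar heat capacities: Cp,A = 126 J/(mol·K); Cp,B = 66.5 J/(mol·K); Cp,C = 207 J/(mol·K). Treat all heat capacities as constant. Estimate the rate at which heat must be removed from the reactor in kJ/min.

Q_out = 69.4 kJ/min

Extent of reaction ξ = 0.343 × 243 = 83.349 mol/h
Reaction term: ξ·ΔH°_rxn = 83.349 × -91.4 = -7618.1 kJ/h
Sensible, feed 141→25 °C: -5426.2 kJ/h
Outlet flows (mol/h): A 159.65, B 159.65, C 83.349
Sensible, products 25→210 °C: 8877.4 kJ/h
Q = ΔH = -4166.9 kJ/h = -1.1575 kW
Heat removed = 69.448 kJ/min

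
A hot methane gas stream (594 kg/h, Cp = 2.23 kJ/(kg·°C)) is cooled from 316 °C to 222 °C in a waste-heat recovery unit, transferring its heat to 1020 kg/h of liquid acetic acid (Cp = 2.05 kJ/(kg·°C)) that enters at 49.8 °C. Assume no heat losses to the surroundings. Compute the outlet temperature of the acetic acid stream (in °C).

Heat released by hot stream: Q = 594 × 2.23 × (316 − 222) = 124510 kJ/h
Energy balance on cold side (adiabatic exchanger): Q = ṁ_c·Cp_c·(T_c,out − T_c,in)
T_c,out = 49.8 + 124510/(1020 × 2.05) = 109.35 °C

T_c,out = 109 °C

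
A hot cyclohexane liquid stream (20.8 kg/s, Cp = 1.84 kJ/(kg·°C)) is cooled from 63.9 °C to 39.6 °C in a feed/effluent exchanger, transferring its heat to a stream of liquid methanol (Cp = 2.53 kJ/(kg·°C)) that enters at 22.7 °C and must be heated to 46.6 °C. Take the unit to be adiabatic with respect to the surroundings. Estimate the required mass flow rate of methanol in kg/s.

ṁ_c = 15.4 kg/s

Heat released by hot stream: Q = 20.8 × 1.84 × (63.9 − 39.6) = 930.01 kJ/s
Energy balance on cold side (adiabatic exchanger): Q = ṁ_c·Cp_c·(T_c,out − T_c,in)
ṁ_c = 930.01 / [2.53 × (46.6 − 22.7)] = 15.38 kg/s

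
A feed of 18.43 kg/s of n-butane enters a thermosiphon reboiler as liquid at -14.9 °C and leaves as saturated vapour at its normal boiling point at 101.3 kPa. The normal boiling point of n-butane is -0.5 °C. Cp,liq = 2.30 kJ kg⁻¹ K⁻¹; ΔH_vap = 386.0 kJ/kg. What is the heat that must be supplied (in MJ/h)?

liquid -14.9→-0.5 °C: 33.12 kJ/kg
vaporisation at -0.5 °C: 386 kJ/kg
Δh = 33.12 + 386 = 419.12 kJ/kg
Q = ṁ·Δh = 18.43 kg/s × 419.12 kJ/kg = 7724.4 kJ/s
|Q| = 7724.4 kW = 27808 MJ/h

Q = 27800 MJ/h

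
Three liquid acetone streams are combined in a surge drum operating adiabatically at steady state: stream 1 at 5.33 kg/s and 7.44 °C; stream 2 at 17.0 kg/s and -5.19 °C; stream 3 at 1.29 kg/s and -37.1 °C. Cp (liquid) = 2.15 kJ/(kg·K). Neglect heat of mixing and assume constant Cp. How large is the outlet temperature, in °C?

T_out = -4.08 °C

Adiabatic, steady state ⇒ Σ ṁᵢCp,ᵢ(T_out − Tᵢ) = 0
T_out = Σ ṁᵢCp,ᵢTᵢ / Σ ṁᵢCp,ᵢ
      = -207.33 / 50.783 = -4.0827 °C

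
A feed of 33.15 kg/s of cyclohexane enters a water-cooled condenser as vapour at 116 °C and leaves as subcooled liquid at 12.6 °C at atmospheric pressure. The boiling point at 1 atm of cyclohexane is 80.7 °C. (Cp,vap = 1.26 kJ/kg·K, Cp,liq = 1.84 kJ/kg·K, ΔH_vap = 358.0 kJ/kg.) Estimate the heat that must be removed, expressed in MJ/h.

vapour 116→80.7 °C: -44.478 kJ/kg
condensation at 80.7 °C: -358 kJ/kg
liquid 80.7→12.6 °C: -125.3 kJ/kg
Δh = -44.478 + -358 + -125.3 = -527.78 kJ/kg
Q = ṁ·Δh = 33.15 kg/s × -527.78 kJ/kg = -17496 kJ/s
|Q| = 17496 kW = 62986 MJ/h

Q_c = 63000 MJ/h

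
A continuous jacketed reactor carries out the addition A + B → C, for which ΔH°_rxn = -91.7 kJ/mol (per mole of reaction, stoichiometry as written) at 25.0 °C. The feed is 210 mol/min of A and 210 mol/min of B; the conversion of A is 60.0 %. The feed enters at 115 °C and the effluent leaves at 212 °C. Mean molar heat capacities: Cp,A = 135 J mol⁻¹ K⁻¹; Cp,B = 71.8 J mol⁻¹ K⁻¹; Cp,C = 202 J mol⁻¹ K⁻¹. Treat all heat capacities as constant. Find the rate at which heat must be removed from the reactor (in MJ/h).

Extent of reaction ξ = 0.600 × 210 = 126 mol/min
Reaction term: ξ·ΔH°_rxn = 126 × -91.7 = -11554 kJ/min
Sensible, feed 115→25 °C: -3908.5 kJ/min
Outlet flows (mol/min): A 84, B 84, C 126
Sensible, products 25→212 °C: 8007.9 kJ/min
Q = ΔH = -7454.8 kJ/min = -124.25 kW
Heat removed = 447.29 MJ/h

Q_out = 447 MJ/h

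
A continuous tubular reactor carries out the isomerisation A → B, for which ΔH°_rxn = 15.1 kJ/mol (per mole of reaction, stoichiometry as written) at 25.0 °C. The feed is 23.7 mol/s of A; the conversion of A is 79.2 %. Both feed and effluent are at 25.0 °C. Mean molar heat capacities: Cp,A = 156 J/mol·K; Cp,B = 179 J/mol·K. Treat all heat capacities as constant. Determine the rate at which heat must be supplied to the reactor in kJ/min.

Q_in = 17000 kJ/min

Extent of reaction ξ = 0.792 × 23.7 = 18.77 mol/s
Reaction term: ξ·ΔH°_rxn = 18.77 × 15.1 = 283.43 kJ/s
Q = ΔH = 283.43 kJ/s = 283.43 kW
Heat supplied = 17006 kJ/min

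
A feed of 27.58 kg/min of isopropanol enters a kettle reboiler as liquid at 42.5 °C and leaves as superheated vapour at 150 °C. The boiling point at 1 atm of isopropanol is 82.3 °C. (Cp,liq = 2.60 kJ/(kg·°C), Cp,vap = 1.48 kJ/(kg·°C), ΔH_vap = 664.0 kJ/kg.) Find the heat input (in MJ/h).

liquid 42.5→82.3 °C: 103.48 kJ/kg
vaporisation at 82.3 °C: 664 kJ/kg
vapour 82.3→150 °C: 100.2 kJ/kg
Δh = 103.48 + 664 + 100.2 = 867.68 kJ/kg
Q = ṁ·Δh = 27.58 kg/min × 867.68 kJ/kg = 23931 kJ/min
|Q| = 398.84 kW = 1435.8 MJ/h

Q = 1440 MJ/h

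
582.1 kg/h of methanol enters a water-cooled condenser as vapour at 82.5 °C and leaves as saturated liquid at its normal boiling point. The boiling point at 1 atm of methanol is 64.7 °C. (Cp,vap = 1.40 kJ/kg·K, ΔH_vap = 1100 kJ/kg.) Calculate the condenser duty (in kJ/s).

vapour 82.5→64.7 °C: -24.92 kJ/kg
condensation at 64.7 °C: -1100 kJ/kg
Δh = -24.92 + -1100 = -1124.9 kJ/kg
Q = ṁ·Δh = 582.1 kg/h × -1124.9 kJ/kg = -654820 kJ/h
|Q| = 181.89 kW

Q_c = 182 kJ/s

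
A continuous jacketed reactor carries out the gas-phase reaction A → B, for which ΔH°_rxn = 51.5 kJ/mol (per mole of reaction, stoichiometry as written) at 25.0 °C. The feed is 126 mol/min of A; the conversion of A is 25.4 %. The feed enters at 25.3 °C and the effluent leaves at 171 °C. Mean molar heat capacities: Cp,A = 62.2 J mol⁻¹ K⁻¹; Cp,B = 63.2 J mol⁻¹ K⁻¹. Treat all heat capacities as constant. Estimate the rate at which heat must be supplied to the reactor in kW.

Q_in = 46.6 kW

Extent of reaction ξ = 0.254 × 126 = 32.004 mol/min
Reaction term: ξ·ΔH°_rxn = 32.004 × 51.5 = 1648.2 kJ/min
Sensible, feed 25.3→25 °C: -2.3512 kJ/min
Outlet flows (mol/min): A 93.996, B 32.004
Sensible, products 25→171 °C: 1148.9 kJ/min
Q = ΔH = 2794.8 kJ/min = 46.579 kW
Heat supplied = 46.579 kW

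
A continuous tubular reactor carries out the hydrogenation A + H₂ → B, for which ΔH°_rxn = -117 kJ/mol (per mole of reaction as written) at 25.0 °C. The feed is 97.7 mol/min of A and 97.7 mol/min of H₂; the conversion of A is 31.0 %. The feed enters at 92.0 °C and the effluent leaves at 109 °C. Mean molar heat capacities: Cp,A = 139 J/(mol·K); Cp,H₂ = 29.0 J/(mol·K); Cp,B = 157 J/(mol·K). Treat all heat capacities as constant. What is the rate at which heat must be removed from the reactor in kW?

Q_out = 54.9 kW

Extent of reaction ξ = 0.310 × 97.7 = 30.287 mol/min
Reaction term: ξ·ΔH°_rxn = 30.287 × -117 = -3543.6 kJ/min
Sensible, feed 92.0→25 °C: -1099.7 kJ/min
Outlet flows (mol/min): A 67.413, H₂ 67.413, B 30.287
Sensible, products 25→109 °C: 1350.8 kJ/min
Q = ΔH = -3292.5 kJ/min = -54.876 kW
Heat removed = 54.876 kW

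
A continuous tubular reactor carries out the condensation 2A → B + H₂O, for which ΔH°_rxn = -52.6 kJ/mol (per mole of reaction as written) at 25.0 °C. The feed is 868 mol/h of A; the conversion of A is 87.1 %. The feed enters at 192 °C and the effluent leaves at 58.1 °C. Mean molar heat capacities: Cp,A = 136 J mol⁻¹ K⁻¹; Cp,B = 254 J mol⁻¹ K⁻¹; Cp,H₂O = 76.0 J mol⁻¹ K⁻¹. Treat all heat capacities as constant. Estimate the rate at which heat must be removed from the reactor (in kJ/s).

Q_out = 9.71 kJ/s

Extent of reaction ξ = 0.871 × 868 / 2 = 378.01 mol/h
Reaction term: ξ·ΔH°_rxn = 378.01 × -52.6 = -19884 kJ/h
Sensible, feed 192→25 °C: -19714 kJ/h
Outlet flows (mol/h): A 111.97, B 378.01, H₂O 378.01
Sensible, products 25→58.1 °C: 4633.1 kJ/h
Q = ΔH = -34964 kJ/h = -9.7123 kW
Heat removed = 9.7123 kJ/s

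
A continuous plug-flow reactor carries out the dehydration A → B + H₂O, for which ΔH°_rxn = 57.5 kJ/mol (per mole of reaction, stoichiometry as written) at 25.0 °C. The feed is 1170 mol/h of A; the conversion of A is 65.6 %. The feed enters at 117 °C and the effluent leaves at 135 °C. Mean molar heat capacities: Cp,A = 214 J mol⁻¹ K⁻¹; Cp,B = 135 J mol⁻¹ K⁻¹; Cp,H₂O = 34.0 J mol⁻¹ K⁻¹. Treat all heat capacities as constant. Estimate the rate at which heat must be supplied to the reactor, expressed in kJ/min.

Extent of reaction ξ = 0.656 × 1170 = 767.52 mol/h
Reaction term: ξ·ΔH°_rxn = 767.52 × 57.5 = 44132 kJ/h
Sensible, feed 117→25 °C: -23035 kJ/h
Outlet flows (mol/h): A 402.48, B 767.52, H₂O 767.52
Sensible, products 25→135 °C: 23743 kJ/h
Q = ΔH = 44840 kJ/h = 12.456 kW
Heat supplied = 747.33 kJ/min

Q_in = 747 kJ/min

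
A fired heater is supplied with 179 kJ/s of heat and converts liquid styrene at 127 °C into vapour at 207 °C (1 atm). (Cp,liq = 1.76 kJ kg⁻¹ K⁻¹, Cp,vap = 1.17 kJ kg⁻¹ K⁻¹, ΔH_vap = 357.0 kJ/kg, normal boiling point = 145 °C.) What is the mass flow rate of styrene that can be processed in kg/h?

ṁ = 1400 kg/h

Δh = 1.76×(145−127) + 357.0 + 1.17×(207−145) = 461.22 kJ/kg
Q = 179 kJ/s = 179 kJ/s = 644400 kJ/h
ṁ = Q/Δh = 644400 / 461.22 = 1397.2 kg/h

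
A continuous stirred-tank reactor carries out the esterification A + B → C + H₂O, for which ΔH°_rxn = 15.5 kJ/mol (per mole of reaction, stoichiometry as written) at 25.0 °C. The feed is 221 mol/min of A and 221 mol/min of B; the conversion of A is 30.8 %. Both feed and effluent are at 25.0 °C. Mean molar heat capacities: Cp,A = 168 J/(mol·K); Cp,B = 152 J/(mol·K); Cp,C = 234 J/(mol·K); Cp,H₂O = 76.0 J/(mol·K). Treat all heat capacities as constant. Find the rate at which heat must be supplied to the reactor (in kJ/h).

Q_in = 63300 kJ/h

Extent of reaction ξ = 0.308 × 221 = 68.068 mol/min
Reaction term: ξ·ΔH°_rxn = 68.068 × 15.5 = 1055.1 kJ/min
Q = ΔH = 1055.1 kJ/min = 17.584 kW
Heat supplied = 63303 kJ/h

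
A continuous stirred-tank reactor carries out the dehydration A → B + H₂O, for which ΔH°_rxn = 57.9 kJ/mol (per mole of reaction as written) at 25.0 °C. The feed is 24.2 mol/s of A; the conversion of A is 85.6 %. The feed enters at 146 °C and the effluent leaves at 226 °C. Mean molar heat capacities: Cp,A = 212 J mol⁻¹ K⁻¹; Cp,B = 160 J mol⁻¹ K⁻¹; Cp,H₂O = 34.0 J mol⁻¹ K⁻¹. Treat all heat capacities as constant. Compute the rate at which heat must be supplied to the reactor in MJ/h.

Extent of reaction ξ = 0.856 × 24.2 = 20.715 mol/s
Reaction term: ξ·ΔH°_rxn = 20.715 × 57.9 = 1199.4 kJ/s
Sensible, feed 146→25 °C: -620.78 kJ/s
Outlet flows (mol/s): A 3.4848, B 20.715, H₂O 20.715
Sensible, products 25→226 °C: 956.26 kJ/s
Q = ΔH = 1534.9 kJ/s = 1534.9 kW
Heat supplied = 5525.6 MJ/h

Q_in = 5530 MJ/h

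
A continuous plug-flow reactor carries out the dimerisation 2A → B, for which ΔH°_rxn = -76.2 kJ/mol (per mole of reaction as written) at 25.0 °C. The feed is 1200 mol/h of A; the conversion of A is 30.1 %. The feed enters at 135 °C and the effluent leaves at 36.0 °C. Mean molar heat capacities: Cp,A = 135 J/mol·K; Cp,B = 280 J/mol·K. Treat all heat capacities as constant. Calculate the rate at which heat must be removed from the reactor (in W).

Q_out = 8270 W

Extent of reaction ξ = 0.301 × 1200 / 2 = 180.6 mol/h
Reaction term: ξ·ΔH°_rxn = 180.6 × -76.2 = -13762 kJ/h
Sensible, feed 135→25 °C: -17820 kJ/h
Outlet flows (mol/h): A 838.8, B 180.6
Sensible, products 25→36.0 °C: 1801.9 kJ/h
Q = ΔH = -29780 kJ/h = -8.2722 kW
Heat removed = 8272.2 W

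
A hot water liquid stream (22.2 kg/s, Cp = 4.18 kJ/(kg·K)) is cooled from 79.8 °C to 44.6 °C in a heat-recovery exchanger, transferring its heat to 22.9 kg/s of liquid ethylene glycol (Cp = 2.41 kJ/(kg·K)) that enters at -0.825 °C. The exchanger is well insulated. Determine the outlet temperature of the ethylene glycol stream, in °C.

Heat released by hot stream: Q = 22.2 × 4.18 × (79.8 − 44.6) = 3266.4 kJ/s
Energy balance on cold side (adiabatic exchanger): Q = ṁ_c·Cp_c·(T_c,out − T_c,in)
T_c,out = -0.825 + 3266.4/(22.9 × 2.41) = 58.361 °C

T_c,out = 58.4 °C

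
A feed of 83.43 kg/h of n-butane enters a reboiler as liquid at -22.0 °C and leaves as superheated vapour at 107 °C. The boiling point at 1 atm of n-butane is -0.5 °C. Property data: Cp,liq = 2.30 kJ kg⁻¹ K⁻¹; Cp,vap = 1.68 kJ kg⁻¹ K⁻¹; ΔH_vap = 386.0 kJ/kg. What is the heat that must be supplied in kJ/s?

liquid -22.0→-0.5 °C: 49.45 kJ/kg
vaporisation at -0.5 °C: 386 kJ/kg
vapour -0.5→107 °C: 180.6 kJ/kg
Δh = 49.45 + 386 + 180.6 = 616.05 kJ/kg
Q = ṁ·Δh = 83.43 kg/h × 616.05 kJ/kg = 51397 kJ/h
|Q| = 14.277 kW

Q = 14.3 kJ/s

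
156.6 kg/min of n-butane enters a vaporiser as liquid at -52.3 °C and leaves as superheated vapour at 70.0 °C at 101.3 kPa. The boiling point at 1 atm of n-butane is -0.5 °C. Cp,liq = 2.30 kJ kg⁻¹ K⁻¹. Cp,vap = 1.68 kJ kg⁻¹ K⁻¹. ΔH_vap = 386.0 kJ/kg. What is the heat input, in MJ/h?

Q = 5860 MJ/h

liquid -52.3→-0.5 °C: 119.14 kJ/kg
vaporisation at -0.5 °C: 386 kJ/kg
vapour -0.5→70.0 °C: 118.44 kJ/kg
Δh = 119.14 + 386 + 118.44 = 623.58 kJ/kg
Q = ṁ·Δh = 156.6 kg/min × 623.58 kJ/kg = 97653 kJ/min
|Q| = 1627.5 kW = 5859.2 MJ/h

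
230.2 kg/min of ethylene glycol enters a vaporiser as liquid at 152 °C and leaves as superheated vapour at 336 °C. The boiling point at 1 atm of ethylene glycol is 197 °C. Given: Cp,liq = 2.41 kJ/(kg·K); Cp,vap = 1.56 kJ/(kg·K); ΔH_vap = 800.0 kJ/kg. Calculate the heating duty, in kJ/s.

Q = 4320 kJ/s

liquid 152→197 °C: 108.45 kJ/kg
vaporisation at 197 °C: 800 kJ/kg
vapour 197→336 °C: 216.84 kJ/kg
Δh = 108.45 + 800 + 216.84 = 1125.3 kJ/kg
Q = ṁ·Δh = 230.2 kg/min × 1125.3 kJ/kg = 259040 kJ/min
|Q| = 4317.4 kW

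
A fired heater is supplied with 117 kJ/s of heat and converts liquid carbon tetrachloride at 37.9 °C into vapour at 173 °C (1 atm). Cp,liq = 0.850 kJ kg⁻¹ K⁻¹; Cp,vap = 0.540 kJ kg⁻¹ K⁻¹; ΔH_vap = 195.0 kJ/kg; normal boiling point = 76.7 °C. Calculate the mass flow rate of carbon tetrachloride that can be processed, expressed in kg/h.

Δh = 0.850×(76.7−37.9) + 195.0 + 0.540×(173−76.7) = 279.98 kJ/kg
Q = 117 kJ/s = 117 kJ/s = 421200 kJ/h
ṁ = Q/Δh = 421200 / 279.98 = 1504.4 kg/h

ṁ = 1500 kg/h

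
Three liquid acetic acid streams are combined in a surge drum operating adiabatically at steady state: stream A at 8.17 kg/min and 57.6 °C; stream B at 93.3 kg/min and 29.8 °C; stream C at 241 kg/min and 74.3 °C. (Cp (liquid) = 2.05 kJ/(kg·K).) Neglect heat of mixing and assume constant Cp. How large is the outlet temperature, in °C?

T_out = 61.8 °C

Adiabatic, steady state ⇒ Σ ṁᵢCp,ᵢ(T_out − Tᵢ) = 0
Σ ṁᵢCp,ᵢTᵢ = 8.17×2.05×57.6 + 93.3×2.05×29.8 + 241×2.05×74.3 = 43372
Σ ṁᵢCp,ᵢ = 8.17×2.05 + 93.3×2.05 + 241×2.05 = 702.06
T_out = 43372 / 702.06 = 61.778 °C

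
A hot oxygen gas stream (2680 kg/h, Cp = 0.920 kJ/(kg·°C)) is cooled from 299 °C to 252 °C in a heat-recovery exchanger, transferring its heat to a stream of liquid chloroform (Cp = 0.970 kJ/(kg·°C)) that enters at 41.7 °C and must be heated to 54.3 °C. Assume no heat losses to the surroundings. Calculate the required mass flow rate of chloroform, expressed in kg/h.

ṁ_c = 9480 kg/h

Heat released by hot stream: Q = 2680 × 0.920 × (299 − 252) = 115880 kJ/h
Energy balance on cold side (adiabatic exchanger): Q = ṁ_c·Cp_c·(T_c,out − T_c,in)
ṁ_c = 115880 / [0.970 × (54.3 − 41.7)] = 9481.5 kg/h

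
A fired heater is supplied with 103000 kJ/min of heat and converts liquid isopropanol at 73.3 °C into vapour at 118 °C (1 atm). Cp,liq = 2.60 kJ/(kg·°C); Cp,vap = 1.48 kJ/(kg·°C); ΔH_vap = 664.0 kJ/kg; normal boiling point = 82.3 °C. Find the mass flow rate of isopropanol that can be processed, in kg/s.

ṁ = 2.32 kg/s

Δh = 2.60×(82.3−73.3) + 664.0 + 1.48×(118−82.3) = 740.24 kJ/kg
Q = 103000 kJ/min = 1716.7 kJ/s = 1716.7 kJ/s
ṁ = Q/Δh = 1716.7 / 740.24 = 2.3191 kg/s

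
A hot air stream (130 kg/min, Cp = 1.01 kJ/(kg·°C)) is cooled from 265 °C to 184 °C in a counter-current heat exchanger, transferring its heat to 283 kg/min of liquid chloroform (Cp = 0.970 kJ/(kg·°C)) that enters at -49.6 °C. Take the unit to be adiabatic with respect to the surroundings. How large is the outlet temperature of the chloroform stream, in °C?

Heat released by hot stream: Q = 130 × 1.01 × (265 − 184) = 10635 kJ/min
Energy balance on cold side (adiabatic exchanger): Q = ṁ_c·Cp_c·(T_c,out − T_c,in)
T_c,out = -49.6 + 10635/(283 × 0.970) = -10.857 °C

T_c,out = -10.9 °C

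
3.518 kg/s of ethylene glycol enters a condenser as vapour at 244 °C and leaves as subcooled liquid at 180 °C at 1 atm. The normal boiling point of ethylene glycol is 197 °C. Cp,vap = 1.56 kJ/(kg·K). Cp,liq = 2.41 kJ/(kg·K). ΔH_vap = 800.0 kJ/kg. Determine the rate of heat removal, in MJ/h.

Q_c = 11600 MJ/h

vapour 244→197 °C: -73.32 kJ/kg
condensation at 197 °C: -800 kJ/kg
liquid 197→180 °C: -40.97 kJ/kg
Δh = -73.32 + -800 + -40.97 = -914.29 kJ/kg
Q = ṁ·Δh = 3.518 kg/s × -914.29 kJ/kg = -3216.5 kJ/s
|Q| = 3216.5 kW = 11579 MJ/h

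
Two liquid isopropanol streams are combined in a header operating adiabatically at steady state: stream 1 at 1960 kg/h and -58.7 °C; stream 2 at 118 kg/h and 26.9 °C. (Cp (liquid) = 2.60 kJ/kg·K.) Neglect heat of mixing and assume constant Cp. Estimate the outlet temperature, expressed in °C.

Energy balance with Q = 0: Σ ṁᵢCp,ᵢ(T_out − Tᵢ) = 0
T_out = Σ ṁᵢCp,ᵢTᵢ / Σ ṁᵢCp,ᵢ
      = -290880 / 5402.8 = -53.839 °C

T_out = -53.8 °C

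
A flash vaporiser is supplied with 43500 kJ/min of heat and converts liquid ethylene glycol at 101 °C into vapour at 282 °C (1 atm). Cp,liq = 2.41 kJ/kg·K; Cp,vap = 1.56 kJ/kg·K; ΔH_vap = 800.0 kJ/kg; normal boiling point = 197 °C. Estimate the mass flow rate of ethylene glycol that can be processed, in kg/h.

ṁ = 2240 kg/h

Δh = 2.41×(197−101) + 800.0 + 1.56×(282−197) = 1164 kJ/kg
Q = 43500 kJ/min = 725 kJ/s = 2.61e+06 kJ/h
ṁ = Q/Δh = 2.61e+06 / 1164 = 2242.3 kg/h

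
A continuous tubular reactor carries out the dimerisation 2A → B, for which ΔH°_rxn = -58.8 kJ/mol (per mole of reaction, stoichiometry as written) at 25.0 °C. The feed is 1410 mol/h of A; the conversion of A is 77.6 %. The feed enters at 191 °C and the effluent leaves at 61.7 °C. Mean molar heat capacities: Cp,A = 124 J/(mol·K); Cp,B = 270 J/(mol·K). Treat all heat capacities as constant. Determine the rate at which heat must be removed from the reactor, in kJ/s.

Q_out = 15.1 kJ/s

Extent of reaction ξ = 0.776 × 1410 / 2 = 547.08 mol/h
Reaction term: ξ·ΔH°_rxn = 547.08 × -58.8 = -32168 kJ/h
Sensible, feed 191→25 °C: -29023 kJ/h
Outlet flows (mol/h): A 315.84, B 547.08
Sensible, products 25→61.7 °C: 6858.3 kJ/h
Q = ΔH = -54333 kJ/h = -15.093 kW
Heat removed = 15.093 kJ/s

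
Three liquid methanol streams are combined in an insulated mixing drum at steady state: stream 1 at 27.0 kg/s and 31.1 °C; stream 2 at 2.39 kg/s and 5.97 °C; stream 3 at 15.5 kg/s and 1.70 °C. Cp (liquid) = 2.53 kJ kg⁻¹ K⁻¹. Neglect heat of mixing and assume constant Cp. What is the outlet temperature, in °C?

No heat crosses the boundary, so H_out = H_in.
Σ ṁᵢCp,ᵢTᵢ = 27.0×2.53×31.1 + 2.39×2.53×5.97 + 15.5×2.53×1.70 = 2227.2
Σ ṁᵢCp,ᵢ = 27.0×2.53 + 2.39×2.53 + 15.5×2.53 = 113.57
T_out = 2227.2 / 113.57 = 19.611 °C

T_out = 19.6 °C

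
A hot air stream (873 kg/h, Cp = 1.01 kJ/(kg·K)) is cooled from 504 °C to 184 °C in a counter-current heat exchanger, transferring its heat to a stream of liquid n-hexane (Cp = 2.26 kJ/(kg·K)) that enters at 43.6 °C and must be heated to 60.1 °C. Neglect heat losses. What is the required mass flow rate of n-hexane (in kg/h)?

Heat released by hot stream: Q = 873 × 1.01 × (504 − 184) = 282150 kJ/h
Energy balance on cold side (adiabatic exchanger): Q = ṁ_c·Cp_c·(T_c,out − T_c,in)
ṁ_c = 282150 / [2.26 × (60.1 − 43.6)] = 7566.5 kg/h

ṁ_c = 7570 kg/h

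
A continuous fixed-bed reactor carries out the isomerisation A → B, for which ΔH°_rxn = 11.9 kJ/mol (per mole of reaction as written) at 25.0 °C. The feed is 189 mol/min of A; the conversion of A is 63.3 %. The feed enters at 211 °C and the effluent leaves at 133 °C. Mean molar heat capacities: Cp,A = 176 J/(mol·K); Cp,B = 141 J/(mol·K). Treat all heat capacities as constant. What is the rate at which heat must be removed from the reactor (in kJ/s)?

Q_out = 27.1 kJ/s

Extent of reaction ξ = 0.633 × 189 = 119.64 mol/min
Reaction term: ξ·ΔH°_rxn = 119.64 × 11.9 = 1423.7 kJ/min
Sensible, feed 211→25 °C: -6187.1 kJ/min
Outlet flows (mol/min): A 69.363, B 119.64
Sensible, products 25→133 °C: 3140.3 kJ/min
Q = ΔH = -1623.1 kJ/min = -27.052 kW
Heat removed = 27.052 kJ/s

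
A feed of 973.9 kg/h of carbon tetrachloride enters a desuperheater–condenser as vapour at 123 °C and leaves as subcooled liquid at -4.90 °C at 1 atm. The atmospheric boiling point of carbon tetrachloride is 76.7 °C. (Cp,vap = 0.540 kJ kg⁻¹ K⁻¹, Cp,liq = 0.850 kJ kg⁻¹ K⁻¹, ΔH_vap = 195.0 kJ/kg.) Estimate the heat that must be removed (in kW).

vapour 123→76.7 °C: -25.002 kJ/kg
condensation at 76.7 °C: -195 kJ/kg
liquid 76.7→-4.90 °C: -69.36 kJ/kg
Δh = -25.002 + -195 + -69.36 = -289.36 kJ/kg
Q = ṁ·Δh = 973.9 kg/h × -289.36 kJ/kg = -281810 kJ/h
|Q| = 78.28 kW

Q_c = 78.3 kW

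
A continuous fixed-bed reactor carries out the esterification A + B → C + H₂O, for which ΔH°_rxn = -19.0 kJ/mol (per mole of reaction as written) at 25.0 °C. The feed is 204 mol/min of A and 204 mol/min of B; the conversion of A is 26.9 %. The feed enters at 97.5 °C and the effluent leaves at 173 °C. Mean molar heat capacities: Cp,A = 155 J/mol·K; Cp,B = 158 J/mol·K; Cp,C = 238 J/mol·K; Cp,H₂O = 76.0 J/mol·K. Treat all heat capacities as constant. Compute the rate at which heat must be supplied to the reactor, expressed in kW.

Q_in = 63.1 kW

Extent of reaction ξ = 0.269 × 204 = 54.876 mol/min
Reaction term: ξ·ΔH°_rxn = 54.876 × -19.0 = -1042.6 kJ/min
Sensible, feed 97.5→25 °C: -4629.3 kJ/min
Outlet flows (mol/min): A 149.12, B 149.12, C 54.876, H₂O 54.876
Sensible, products 25→173 °C: 9458.2 kJ/min
Q = ΔH = 3786.3 kJ/min = 63.105 kW
Heat supplied = 63.105 kW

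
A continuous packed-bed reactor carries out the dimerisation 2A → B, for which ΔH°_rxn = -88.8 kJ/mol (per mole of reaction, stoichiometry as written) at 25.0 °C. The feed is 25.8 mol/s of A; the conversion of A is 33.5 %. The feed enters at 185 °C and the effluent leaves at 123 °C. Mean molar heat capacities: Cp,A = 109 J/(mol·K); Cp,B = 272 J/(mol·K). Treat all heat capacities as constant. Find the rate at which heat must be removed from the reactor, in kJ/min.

Extent of reaction ξ = 0.335 × 25.8 / 2 = 4.3215 mol/s
Reaction term: ξ·ΔH°_rxn = 4.3215 × -88.8 = -383.75 kJ/s
Sensible, feed 185→25 °C: -449.95 kJ/s
Outlet flows (mol/s): A 17.157, B 4.3215
Sensible, products 25→123 °C: 298.46 kJ/s
Q = ΔH = -535.24 kJ/s = -535.24 kW
Heat removed = 32114 kJ/min

Q_out = 32100 kJ/min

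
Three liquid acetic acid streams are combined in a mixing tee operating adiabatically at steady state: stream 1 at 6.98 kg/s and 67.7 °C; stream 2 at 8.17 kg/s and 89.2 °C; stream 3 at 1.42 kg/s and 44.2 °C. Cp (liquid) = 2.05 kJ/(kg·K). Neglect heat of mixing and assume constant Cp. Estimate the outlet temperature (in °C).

T_out = 76.3 °C

Adiabatic, steady state ⇒ Σ ṁᵢCp,ᵢ(T_out − Tᵢ) = 0
Σ ṁᵢCp,ᵢTᵢ = 6.98×2.05×67.7 + 8.17×2.05×89.2 + 1.42×2.05×44.2 = 2591.4
Σ ṁᵢCp,ᵢ = 6.98×2.05 + 8.17×2.05 + 1.42×2.05 = 33.968
T_out = 2591.4 / 33.968 = 76.287 °C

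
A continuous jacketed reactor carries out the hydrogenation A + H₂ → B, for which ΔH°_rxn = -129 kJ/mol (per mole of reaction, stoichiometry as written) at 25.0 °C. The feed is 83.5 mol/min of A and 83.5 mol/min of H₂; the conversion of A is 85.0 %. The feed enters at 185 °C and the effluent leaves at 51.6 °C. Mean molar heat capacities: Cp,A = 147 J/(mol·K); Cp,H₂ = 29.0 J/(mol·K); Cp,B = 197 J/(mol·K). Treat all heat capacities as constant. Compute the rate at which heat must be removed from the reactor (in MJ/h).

Extent of reaction ξ = 0.850 × 83.5 = 70.975 mol/min
Reaction term: ξ·ΔH°_rxn = 70.975 × -129 = -9155.8 kJ/min
Sensible, feed 185→25 °C: -2351.4 kJ/min
Outlet flows (mol/min): A 12.525, H₂ 12.525, B 70.975
Sensible, products 25→51.6 °C: 430.56 kJ/min
Q = ΔH = -11077 kJ/min = -184.61 kW
Heat removed = 664.59 MJ/h

Q_out = 665 MJ/h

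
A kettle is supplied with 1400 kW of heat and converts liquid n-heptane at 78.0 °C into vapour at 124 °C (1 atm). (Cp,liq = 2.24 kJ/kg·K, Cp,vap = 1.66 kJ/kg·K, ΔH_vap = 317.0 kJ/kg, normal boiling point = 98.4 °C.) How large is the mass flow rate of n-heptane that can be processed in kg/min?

Δh = 2.24×(98.4−78.0) + 317.0 + 1.66×(124−98.4) = 405.19 kJ/kg
Q = 1400 kW = 1400 kJ/s = 84000 kJ/min
ṁ = Q/Δh = 84000 / 405.19 = 207.31 kg/min

ṁ = 207 kg/min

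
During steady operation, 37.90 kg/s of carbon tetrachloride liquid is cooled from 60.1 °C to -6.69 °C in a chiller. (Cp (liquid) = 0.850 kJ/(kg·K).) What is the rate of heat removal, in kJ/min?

Q_c = 129000 kJ/min

Q = ṁ·Cp·ΔT = 37.90 × 0.850 × (-6.69 − 60.1) = -2151.6 kJ/s
Cooling duty = 129100 kJ/min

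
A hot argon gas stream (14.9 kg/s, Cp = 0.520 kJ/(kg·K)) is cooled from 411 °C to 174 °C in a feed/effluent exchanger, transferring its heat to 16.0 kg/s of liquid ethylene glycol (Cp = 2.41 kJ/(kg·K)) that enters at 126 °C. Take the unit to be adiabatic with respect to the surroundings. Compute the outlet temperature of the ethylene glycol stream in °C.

T_c,out = 174 °C

Heat released by hot stream: Q = 14.9 × 0.520 × (411 − 174) = 1836.3 kJ/s
Energy balance on cold side (adiabatic exchanger): Q = ṁ_c·Cp_c·(T_c,out − T_c,in)
T_c,out = 126 + 1836.3/(16.0 × 2.41) = 173.62 °C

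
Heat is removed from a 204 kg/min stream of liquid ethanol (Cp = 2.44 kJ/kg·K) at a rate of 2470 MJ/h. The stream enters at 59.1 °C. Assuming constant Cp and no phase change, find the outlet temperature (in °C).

T_out = -23.6 °C

Q = 2470 MJ/h = 41167 kJ/min
ΔT = Q/(ṁ·Cp) = 41167/(204×2.44) = 82.704 K
T_out = 59.1 − 82.704 = -23.604 °C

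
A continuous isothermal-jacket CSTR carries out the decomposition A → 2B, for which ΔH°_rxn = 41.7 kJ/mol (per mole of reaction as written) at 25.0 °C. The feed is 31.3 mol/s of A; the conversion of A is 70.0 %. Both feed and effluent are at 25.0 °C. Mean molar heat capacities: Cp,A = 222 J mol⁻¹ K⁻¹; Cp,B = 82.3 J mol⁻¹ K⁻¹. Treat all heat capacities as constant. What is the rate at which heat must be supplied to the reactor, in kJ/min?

Extent of reaction ξ = 0.700 × 31.3 = 21.91 mol/s
Reaction term: ξ·ΔH°_rxn = 21.91 × 41.7 = 913.65 kJ/s
Q = ΔH = 913.65 kJ/s = 913.65 kW
Heat supplied = 54819 kJ/min

Q_in = 54800 kJ/min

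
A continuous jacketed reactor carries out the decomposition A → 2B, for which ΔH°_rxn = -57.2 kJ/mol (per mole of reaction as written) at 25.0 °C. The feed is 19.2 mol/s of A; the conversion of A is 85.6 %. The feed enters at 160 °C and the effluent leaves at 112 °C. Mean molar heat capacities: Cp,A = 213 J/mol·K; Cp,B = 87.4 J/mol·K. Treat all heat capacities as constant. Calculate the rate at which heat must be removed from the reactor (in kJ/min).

Extent of reaction ξ = 0.856 × 19.2 = 16.435 mol/s
Reaction term: ξ·ΔH°_rxn = 16.435 × -57.2 = -940.09 kJ/s
Sensible, feed 160→25 °C: -552.1 kJ/s
Outlet flows (mol/s): A 2.7648, B 32.87
Sensible, products 25→112 °C: 301.17 kJ/s
Q = ΔH = -1191 kJ/s = -1191 kW
Heat removed = 71461 kJ/min

Q_out = 71500 kJ/min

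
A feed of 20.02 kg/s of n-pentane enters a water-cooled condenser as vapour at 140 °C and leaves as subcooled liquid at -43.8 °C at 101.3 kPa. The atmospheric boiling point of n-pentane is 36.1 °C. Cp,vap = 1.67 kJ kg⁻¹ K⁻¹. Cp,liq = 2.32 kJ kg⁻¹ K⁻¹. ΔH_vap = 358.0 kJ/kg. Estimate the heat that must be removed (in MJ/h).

Q_c = 51700 MJ/h

vapour 140→36.1 °C: -173.51 kJ/kg
condensation at 36.1 °C: -358 kJ/kg
liquid 36.1→-43.8 °C: -185.37 kJ/kg
Δh = -173.51 + -358 + -185.37 = -716.88 kJ/kg
Q = ṁ·Δh = 20.02 kg/s × -716.88 kJ/kg = -14352 kJ/s
|Q| = 14352 kW = 51667 MJ/h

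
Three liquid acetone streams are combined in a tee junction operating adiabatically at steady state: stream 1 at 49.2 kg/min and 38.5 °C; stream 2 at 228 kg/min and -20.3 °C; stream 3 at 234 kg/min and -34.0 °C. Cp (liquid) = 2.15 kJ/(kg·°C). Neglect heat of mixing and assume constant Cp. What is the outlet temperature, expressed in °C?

T_out = -20.9 °C

Energy balance with Q = 0: Σ ṁᵢCp,ᵢ(T_out − Tᵢ) = 0
T_out = Σ ṁᵢCp,ᵢTᵢ / Σ ṁᵢCp,ᵢ
      = -22984 / 1099.1 = -20.912 °C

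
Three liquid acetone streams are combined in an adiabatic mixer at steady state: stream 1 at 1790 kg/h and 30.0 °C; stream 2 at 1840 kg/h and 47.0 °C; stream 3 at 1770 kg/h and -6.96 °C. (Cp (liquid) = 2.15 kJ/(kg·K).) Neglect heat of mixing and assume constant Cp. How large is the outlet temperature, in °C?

Energy balance with Q = 0: Σ ṁᵢCp,ᵢ(T_out − Tᵢ) = 0
T_out = Σ ṁᵢCp,ᵢTᵢ / Σ ṁᵢCp,ᵢ
      = 274900 / 11610 = 23.678 °C

T_out = 23.7 °C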